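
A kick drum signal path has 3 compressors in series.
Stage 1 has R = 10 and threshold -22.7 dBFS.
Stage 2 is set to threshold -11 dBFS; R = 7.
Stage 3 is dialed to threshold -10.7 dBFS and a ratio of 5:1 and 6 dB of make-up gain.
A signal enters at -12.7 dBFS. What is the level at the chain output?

Stage 1: -12.7 dBFS is 10 dB over -22.7 dBFS; at 10:1 that becomes 1 dB over, giving -21.7 dBFS.
Stage 2: below threshold (-21.7 ≤ -11); passes unchanged; output -21.7 dBFS.
Stage 3: -21.7 dBFS is at or below the -10.7 dBFS threshold — no compression; make-up brings it to -15.7 dBFS.

-15.7 dBFS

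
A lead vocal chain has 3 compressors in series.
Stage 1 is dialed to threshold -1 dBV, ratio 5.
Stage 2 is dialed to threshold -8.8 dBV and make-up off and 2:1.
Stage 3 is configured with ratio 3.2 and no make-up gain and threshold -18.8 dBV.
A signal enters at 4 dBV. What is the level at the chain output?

Stage 1: overshoot 5 dB → 5/5 = 1 dB → 0 dBV.
Stage 2: 8.8 dB above -8.8 dBV, reduced 2:1 to 4.4 dB above → -4.4 dBV.
Stage 3: 14.4 dB above -18.8 dBV, reduced 3.2:1 to 4.5 dB above → -14.3 dBV.

-14.3 dBV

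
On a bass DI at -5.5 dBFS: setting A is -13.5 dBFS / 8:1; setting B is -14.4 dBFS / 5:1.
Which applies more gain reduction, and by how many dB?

A: GR = 8 − 8/8 = 7 dB.
B: GR = 8.9 − 8.9/5 = 7.12 dB.
B reduces 0.12 dB more.

B, by 0.12 dB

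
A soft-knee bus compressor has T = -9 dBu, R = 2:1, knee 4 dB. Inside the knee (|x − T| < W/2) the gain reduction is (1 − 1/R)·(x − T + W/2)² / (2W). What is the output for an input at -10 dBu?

x − T + W/2 = -10 − (-9) + 2 = 1.
GR = (1 − 1/2) × 1² / 8 = 0.5 × 1 / 8 = 0.0625 dB.
Output = -10 − 0.0625 = -10.0625 dBu.

-10.0625 dBu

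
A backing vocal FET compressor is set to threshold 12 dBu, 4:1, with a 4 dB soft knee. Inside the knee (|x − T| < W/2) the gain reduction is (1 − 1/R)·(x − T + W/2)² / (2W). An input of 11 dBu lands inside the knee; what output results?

x − T + W/2 = 11 − 12 + 2 = 1.
GR = (1 − 1/4) × 1² / 8 = 0.75 × 1 / 8 = 0.09375 dB.
Output = 11 − 0.09375 = 10.90625 dBu.

10.90625 dBu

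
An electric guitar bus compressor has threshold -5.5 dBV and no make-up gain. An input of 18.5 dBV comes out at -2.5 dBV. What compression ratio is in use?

Input overshoot = 18.5 − (-5.5) = 24 dB; output overshoot = -2.5 − (-5.5) = 3 dB.
Ratio = 24 / 3 = 8.

8:1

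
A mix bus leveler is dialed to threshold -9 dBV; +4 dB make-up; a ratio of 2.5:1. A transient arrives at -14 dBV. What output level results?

-10 dBV

-14 dBV is 5 dB below the -9 dBV threshold, so no gain reduction is applied.
Make-up gain adds 4 dB: -14 + 4 = -10 dBV.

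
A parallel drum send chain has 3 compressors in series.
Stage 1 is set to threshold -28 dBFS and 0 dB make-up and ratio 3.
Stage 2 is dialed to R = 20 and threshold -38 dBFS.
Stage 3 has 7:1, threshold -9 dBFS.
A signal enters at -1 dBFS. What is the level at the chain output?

Stage 1: -1 dBFS is 27 dB over -28 dBFS; at 3:1 that becomes 9 dB over, giving -19 dBFS.
Stage 2: overshoot 19 dB → 19/20 = 0.95 dB → -37.05 dBFS.
Stage 3: -37.05 dBFS ≤ -9 dBFS, so stage 3 doesn't engage; output -37.05 dBFS.

-37.05 dBFS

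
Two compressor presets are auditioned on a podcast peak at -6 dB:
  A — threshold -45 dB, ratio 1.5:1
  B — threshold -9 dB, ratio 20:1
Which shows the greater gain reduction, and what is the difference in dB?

A, by 10.15 dB

A: overshoot 39 dB → output overshoot 26 dB → GR 13 dB.
B: overshoot 3 dB → output overshoot 0.15 dB → GR 2.85 dB.
A applies 10.15 dB more gain reduction.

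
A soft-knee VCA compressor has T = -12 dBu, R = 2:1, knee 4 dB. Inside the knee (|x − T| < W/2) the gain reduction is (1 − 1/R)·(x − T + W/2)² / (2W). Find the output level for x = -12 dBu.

x − T + W/2 = -12 − (-12) + 2 = 2.
GR = (1 − 1/2) × 2² / 8 = 0.5 × 4 / 8 = 0.25 dB.
Output = -12 − 0.25 = -12.25 dBu.

-12.25 dBu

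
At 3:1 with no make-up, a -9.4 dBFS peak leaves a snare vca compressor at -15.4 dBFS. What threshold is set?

-18.4 dBFS

Gain reduction = -9.4 − (-15.4) = 6 dB; output overshoot = GR / (R − 1) = 6 / 2 = 3 dB.
Threshold = output − output overshoot = -15.4 − 3 = -18.4 dBFS.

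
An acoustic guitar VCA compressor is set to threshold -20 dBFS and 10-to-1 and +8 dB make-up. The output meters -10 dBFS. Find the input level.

0 dBFS

Before make-up, the level was -10 − 8 = -18 dBFS.
The compressed level sits -18 − (-20) = 2 dB over threshold.
Before 10:1 compression the overshoot was 2 × 10 = 20 dB, so input = -20 + 20 = 0 dBFS.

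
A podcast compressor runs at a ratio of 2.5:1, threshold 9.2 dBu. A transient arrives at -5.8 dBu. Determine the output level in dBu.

-5.8 dBu is 15 dB below the 9.2 dBu threshold, so no gain reduction is applied.
Output = input = -5.8 dBu.

-5.8 dBu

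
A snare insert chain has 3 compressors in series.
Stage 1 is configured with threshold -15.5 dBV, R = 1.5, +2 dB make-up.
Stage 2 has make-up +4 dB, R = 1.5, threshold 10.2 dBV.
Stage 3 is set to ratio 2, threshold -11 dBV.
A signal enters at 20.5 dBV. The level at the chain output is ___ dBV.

1.7 dBV

Stage 1: overshoot 36 dB → 36/1.5 = 24 dB → 8.5 dBV; +2 dB make-up → 10.5 dBV.
Stage 2: 10.5 dBV is 0.3 dB over 10.2 dBV; at 1.5:1 that becomes 0.2 dB over, giving 10.4 dBV; +4 dB make-up → 14.4 dBV.
Stage 3: 14.4 dBV is 25.4 dB over -11 dBV; at 2:1 that becomes 12.7 dB over, giving 1.7 dBV.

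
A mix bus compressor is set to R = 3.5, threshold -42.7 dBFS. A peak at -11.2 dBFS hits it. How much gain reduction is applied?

22.5 dB

-11.2 dBFS exceeds the threshold by 31.5 dB.
At 3.5:1, output sits 31.5/3.5 = 9 dB above threshold.
Gain reduction = 31.5 − 9 = 22.5 dB.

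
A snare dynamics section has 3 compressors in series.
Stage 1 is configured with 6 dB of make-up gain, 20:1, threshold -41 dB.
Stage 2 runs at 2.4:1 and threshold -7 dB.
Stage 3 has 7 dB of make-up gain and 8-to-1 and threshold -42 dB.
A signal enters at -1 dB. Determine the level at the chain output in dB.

Stage 1: overshoot 40 dB → 40/20 = 2 dB → -39 dB; +6 dB make-up → -33 dB.
Stage 2: -33 dB ≤ -7 dB, so stage 2 doesn't engage; output -33 dB.
Stage 3: overshoot 9 dB → 9/8 = 1.125 dB → -40.875 dB; +7 dB make-up → -33.875 dB.

-33.875 dB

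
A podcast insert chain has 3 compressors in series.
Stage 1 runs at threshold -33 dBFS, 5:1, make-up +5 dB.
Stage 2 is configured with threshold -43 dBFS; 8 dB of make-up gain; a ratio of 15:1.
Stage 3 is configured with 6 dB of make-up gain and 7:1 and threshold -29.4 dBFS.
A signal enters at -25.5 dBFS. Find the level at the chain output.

-27.9 dBFS

Stage 1: 7.5 dB above -33 dBFS, reduced 5:1 to 1.5 dB above → -31.5 dBFS; +5 dB make-up → -26.5 dBFS.
Stage 2: 16.5 dB above -43 dBFS, reduced 15:1 to 1.1 dB above → -41.9 dBFS; +8 dB make-up → -33.9 dBFS.
Stage 3: -33.9 dBFS ≤ -29.4 dBFS, so stage 3 doesn't engage; make-up brings it to -27.9 dBFS.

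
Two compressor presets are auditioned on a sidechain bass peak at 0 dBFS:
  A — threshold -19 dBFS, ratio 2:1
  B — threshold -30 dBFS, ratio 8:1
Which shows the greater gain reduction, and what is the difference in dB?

B, by 16.75 dB

A: overshoot 19 dB → output overshoot 9.5 dB → GR 9.5 dB.
B: overshoot 30 dB → output overshoot 3.75 dB → GR 26.25 dB.
B applies 16.75 dB more gain reduction.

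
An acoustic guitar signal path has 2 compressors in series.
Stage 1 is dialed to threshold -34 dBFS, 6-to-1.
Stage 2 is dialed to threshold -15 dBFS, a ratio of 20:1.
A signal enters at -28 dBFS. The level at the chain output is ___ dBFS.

Stage 1: -28 dBFS is 6 dB over -34 dBFS; at 6:1 that becomes 1 dB over, giving -33 dBFS.
Stage 2: below threshold (-33 ≤ -15); passes unchanged; output -33 dBFS.

-33 dBFS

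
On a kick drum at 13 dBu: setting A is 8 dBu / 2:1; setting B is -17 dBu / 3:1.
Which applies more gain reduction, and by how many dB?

A: overshoot 5 dB → output overshoot 2.5 dB → GR 2.5 dB.
B: overshoot 30 dB → output overshoot 10 dB → GR 20 dB.
B applies 17.5 dB more gain reduction.

B, by 17.5 dB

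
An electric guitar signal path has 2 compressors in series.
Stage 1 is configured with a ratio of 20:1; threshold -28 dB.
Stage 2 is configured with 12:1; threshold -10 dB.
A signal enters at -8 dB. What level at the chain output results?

Stage 1: overshoot 20 dB → 20/20 = 1 dB → -27 dB.
Stage 2: -27 dB is at or below the -10 dB threshold — no compression; output -27 dB.

-27 dB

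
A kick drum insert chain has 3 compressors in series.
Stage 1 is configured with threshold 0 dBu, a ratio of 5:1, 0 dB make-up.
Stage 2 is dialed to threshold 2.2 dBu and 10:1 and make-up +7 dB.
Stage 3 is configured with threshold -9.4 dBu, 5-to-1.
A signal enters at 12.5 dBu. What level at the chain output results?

-5.674 dBu

Stage 1: 12.5 dB above 0 dBu, reduced 5:1 to 2.5 dB above → 2.5 dBu.
Stage 2: 0.3 dB above 2.2 dBu, reduced 10:1 to 0.03 dB above → 2.23 dBu; +7 dB make-up → 9.23 dBu.
Stage 3: 9.23 dBu is 18.63 dB over -9.4 dBu; at 5:1 that becomes 3.726 dB over, giving -5.674 dBu.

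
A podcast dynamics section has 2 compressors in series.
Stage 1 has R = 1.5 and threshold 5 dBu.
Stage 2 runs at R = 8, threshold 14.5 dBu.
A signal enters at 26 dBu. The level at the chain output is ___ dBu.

15.0625 dBu

Stage 1: 26 dBu is 21 dB over 5 dBu; at 1.5:1 that becomes 14 dB over, giving 19 dBu.
Stage 2: 19 dBu is 4.5 dB over 14.5 dBu; at 8:1 that becomes 0.5625 dB over, giving 15.0625 dBu.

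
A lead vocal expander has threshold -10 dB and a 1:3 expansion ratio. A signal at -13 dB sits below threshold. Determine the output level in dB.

-19 dB

Below threshold, a 1:3 expander applies gain = (3−1)×(T − x) of attenuation.
(3−1) × 3 = 6 dB, so output = -13 − 6 = -19 dB.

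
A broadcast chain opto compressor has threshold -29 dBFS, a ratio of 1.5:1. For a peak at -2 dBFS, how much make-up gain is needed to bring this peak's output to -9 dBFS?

2 dB

Overshoot 27 dB → 27/1.5 = 18 dB after compression, so the compressed level is -29 + 18 = -11 dBFS.
Make-up = target − compressed = -9 − (-11) = 2 dB.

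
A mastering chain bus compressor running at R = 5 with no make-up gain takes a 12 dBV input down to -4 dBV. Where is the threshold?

-8 dBV

Let T be the threshold. Output overshoot = (input overshoot)/R, so -4 − T = (12 − T)/5.
5·(-4 − T) = 12 − T → 4·T = -20 − 12 = -32.
T = -32/4 = -8 dBV.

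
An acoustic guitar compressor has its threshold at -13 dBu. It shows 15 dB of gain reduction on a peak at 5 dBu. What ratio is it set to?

6:1

Input overshoot = 5 − (-13) = 18 dB.
Output overshoot = 18 − 15 = 3 dB.
Ratio = input overshoot / output overshoot = 18 / 3 = 6.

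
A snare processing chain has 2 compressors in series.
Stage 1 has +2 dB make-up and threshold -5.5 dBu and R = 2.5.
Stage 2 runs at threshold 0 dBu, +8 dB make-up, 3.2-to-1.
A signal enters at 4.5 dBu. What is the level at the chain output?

Stage 1: 10 dB above -5.5 dBu, reduced 2.5:1 to 4 dB above → -1.5 dBu; +2 dB make-up → 0.5 dBu.
Stage 2: overshoot 0.5 dB → 0.5/3.2 = 0.15625 dB → 0.15625 dBu; +8 dB make-up → 8.15625 dBu.

8.15625 dBu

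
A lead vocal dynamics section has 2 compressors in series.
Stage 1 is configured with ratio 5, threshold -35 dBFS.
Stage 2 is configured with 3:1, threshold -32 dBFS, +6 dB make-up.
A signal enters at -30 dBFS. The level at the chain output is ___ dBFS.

-28 dBFS

Stage 1: 5 dB above -35 dBFS, reduced 5:1 to 1 dB above → -34 dBFS.
Stage 2: -34 dBFS is at or below the -32 dBFS threshold — no compression; make-up brings it to -28 dBFS.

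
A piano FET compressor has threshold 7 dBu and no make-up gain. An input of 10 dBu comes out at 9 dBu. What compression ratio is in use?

1.5:1

Input overshoot = 10 − 7 = 3 dB; output overshoot = 9 − 7 = 2 dB.
Ratio = 3 / 2 = 1.5.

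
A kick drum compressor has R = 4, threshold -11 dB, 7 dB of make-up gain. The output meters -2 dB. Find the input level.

Remove make-up: -2 − 7 = -9 dB.
Post-compression overshoot = -9 − (-11) = 2 dB.
Before 4:1 compression the overshoot was 2 × 4 = 8 dB, so input = -11 + 8 = -3 dB.

-3 dB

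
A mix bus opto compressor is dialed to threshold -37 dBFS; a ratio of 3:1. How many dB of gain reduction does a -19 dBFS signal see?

The signal is 18 dB above threshold.
After 3:1 compression the overshoot becomes 18/3 = 6 dB.
Gain reduction = 18 − 6 = 12 dB.

12 dB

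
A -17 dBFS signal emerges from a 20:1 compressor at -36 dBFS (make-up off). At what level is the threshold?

Input is 20 dB above T (since output overshoot × R = input overshoot: (-36 − T)·20 = -17 − T gives T = -37 dBFS).
Check: -37 + (-17 − (-37))/20 = -37 + 1 = -36 dBFS. ✓

-37 dBFS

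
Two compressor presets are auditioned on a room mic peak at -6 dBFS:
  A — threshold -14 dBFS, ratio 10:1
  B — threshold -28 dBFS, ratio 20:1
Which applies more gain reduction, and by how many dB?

A: GR = 8 − 8/10 = 7.2 dB.
B: GR = 22 − 22/20 = 20.9 dB.
B applies 13.7 dB more gain reduction.

B, by 13.7 dB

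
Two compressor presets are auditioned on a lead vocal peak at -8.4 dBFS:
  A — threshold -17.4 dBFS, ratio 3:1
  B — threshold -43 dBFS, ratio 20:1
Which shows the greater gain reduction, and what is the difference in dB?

A: overshoot 9 dB → output overshoot 3 dB → GR 6 dB.
B: overshoot 34.6 dB → output overshoot 1.73 dB → GR 32.87 dB.
B applies 26.87 dB more gain reduction.

B, by 26.87 dB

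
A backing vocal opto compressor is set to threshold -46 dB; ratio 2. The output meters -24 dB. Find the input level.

-2 dB

Post-compression overshoot = -24 − (-46) = 22 dB.
Input overshoot = R × output overshoot = 44 dB → input = -46 + 44 = -2 dB.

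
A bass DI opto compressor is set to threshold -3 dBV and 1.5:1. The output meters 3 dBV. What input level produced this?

6 dBV

That's 6 dB above the -3 dBV threshold.
Undo the ratio: input overshoot = 6 × 1.5 = 9 dB, giving input = 6 dBV.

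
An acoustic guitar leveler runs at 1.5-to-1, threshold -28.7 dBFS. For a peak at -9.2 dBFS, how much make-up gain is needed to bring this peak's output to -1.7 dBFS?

Overshoot 19.5 dB → 19.5/1.5 = 13 dB after compression, so the compressed level is -28.7 + 13 = -15.7 dBFS.
Make-up = target − compressed = -1.7 − (-15.7) = 14 dB.

14 dB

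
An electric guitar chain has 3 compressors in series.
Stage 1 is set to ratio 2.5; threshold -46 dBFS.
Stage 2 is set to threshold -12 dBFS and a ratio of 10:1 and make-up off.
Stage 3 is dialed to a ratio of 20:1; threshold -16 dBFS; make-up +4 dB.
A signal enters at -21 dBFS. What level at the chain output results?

Stage 1: -21 dBFS is 25 dB over -46 dBFS; at 2.5:1 that becomes 10 dB over, giving -36 dBFS.
Stage 2: -36 dBFS is at or below the -12 dBFS threshold — no compression; output -36 dBFS.
Stage 3: -36 dBFS ≤ -16 dBFS, so stage 3 doesn't engage; make-up brings it to -32 dBFS.

-32 dBFS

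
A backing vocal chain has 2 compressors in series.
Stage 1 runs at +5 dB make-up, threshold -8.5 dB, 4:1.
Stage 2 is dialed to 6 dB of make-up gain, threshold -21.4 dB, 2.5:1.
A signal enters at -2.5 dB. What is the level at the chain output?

Stage 1: -2.5 dB is 6 dB over -8.5 dB; at 4:1 that becomes 1.5 dB over, giving -7 dB; +5 dB make-up → -2 dB.
Stage 2: 19.4 dB above -21.4 dB, reduced 2.5:1 to 7.76 dB above → -13.64 dB; +6 dB make-up → -7.64 dB.

-7.64 dB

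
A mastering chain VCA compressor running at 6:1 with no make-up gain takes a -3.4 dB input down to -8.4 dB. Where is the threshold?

-9.4 dB

Input is 6 dB above T (since output overshoot × R = input overshoot: (-8.4 − T)·6 = -3.4 − T gives T = -9.4 dB).
Check: -9.4 + (-3.4 − (-9.4))/6 = -9.4 + 1 = -8.4 dB. ✓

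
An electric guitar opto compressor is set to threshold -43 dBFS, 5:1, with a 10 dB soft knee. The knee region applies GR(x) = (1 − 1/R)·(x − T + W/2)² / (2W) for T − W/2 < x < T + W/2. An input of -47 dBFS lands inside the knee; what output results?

-47.04 dBFS

x − T + W/2 = -47 − (-43) + 5 = 1.
GR = (1 − 1/5) × 1² / 20 = 0.8 × 1 / 20 = 0.04 dB.
Output = -47 − 0.04 = -47.04 dBFS.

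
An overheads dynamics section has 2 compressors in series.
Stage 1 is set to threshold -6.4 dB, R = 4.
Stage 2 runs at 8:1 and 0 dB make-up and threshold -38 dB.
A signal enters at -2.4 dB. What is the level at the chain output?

-33.925 dB

Stage 1: overshoot 4 dB → 4/4 = 1 dB → -5.4 dB.
Stage 2: -5.4 dB is 32.6 dB over -38 dB; at 8:1 that becomes 4.075 dB over, giving -33.925 dB.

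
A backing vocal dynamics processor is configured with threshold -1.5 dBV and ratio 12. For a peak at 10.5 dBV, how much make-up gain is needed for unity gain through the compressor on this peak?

11 dB

The peak compresses to -1.5 + 12/12 = -0.5 dBV.
To reach 10.5 dBV requires 10.5 − (-0.5) = 11 dB of make-up.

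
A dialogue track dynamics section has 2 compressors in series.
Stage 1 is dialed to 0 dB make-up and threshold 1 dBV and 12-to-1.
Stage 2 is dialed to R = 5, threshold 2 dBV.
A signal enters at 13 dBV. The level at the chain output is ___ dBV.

Stage 1: 13 dBV is 12 dB over 1 dBV; at 12:1 that becomes 1 dB over, giving 2 dBV.
Stage 2: 2 dBV is at or below the 2 dBV threshold — no compression; output 2 dBV.

2 dBV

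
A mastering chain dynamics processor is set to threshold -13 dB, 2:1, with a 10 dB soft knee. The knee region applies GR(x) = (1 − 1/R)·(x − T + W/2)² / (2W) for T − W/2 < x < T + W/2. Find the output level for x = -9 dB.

-11.025 dB

x − T + W/2 = -9 − (-13) + 5 = 9.
GR = (1 − 1/2) × 9² / 20 = 0.5 × 81 / 20 = 2.025 dB.
Output = -9 − 2.025 = -11.025 dB.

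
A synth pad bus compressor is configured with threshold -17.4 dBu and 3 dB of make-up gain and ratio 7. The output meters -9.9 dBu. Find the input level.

14.1 dBu

Before make-up, the level was -9.9 − 3 = -12.9 dBu.
Post-compression overshoot = -12.9 − (-17.4) = 4.5 dB.
Before 7:1 compression the overshoot was 4.5 × 7 = 31.5 dB, so input = -17.4 + 31.5 = 14.1 dBu.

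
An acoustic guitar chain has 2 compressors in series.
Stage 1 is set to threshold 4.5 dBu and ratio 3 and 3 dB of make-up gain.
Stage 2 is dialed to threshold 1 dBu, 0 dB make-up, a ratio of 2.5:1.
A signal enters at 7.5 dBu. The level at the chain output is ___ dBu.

Stage 1: 7.5 dBu is 3 dB over 4.5 dBu; at 3:1 that becomes 1 dB over, giving 5.5 dBu; +3 dB make-up → 8.5 dBu.
Stage 2: overshoot 7.5 dB → 7.5/2.5 = 3 dB → 4 dBu.

4 dBu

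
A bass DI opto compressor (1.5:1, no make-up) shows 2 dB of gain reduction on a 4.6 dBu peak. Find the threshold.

-1.4 dBu

Gain reduction = 4.6 − 2.6 = 2 dB; output overshoot = GR / (R − 1) = 2 / 0.5 = 4 dB.
Threshold = output − output overshoot = 2.6 − 4 = -1.4 dBu.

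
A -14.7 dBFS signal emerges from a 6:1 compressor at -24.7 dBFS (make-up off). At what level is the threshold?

Let T be the threshold. Output overshoot = (input overshoot)/R, so -24.7 − T = (-14.7 − T)/6.
6·(-24.7 − T) = -14.7 − T → 5·T = -148.2 − (-14.7) = -133.5.
T = -133.5/5 = -26.7 dBFS.

-26.7 dBFS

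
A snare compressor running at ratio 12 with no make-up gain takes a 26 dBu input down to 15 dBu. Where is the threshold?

Let T be the threshold. Output overshoot = (input overshoot)/R, so 15 − T = (26 − T)/12.
12·(15 − T) = 26 − T → 11·T = 180 − 26 = 154.
T = 154/11 = 14 dBu.

14 dBu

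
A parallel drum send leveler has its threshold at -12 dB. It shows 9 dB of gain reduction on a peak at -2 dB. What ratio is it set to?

10:1

Input overshoot = -2 − (-12) = 10 dB.
Output overshoot = 10 − 9 = 1 dB.
Ratio = input overshoot / output overshoot = 10 / 1 = 10.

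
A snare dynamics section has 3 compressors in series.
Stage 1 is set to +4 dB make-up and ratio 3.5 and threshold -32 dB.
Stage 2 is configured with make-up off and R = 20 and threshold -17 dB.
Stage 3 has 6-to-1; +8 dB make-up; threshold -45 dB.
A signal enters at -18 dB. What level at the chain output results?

-33.5 dB

Stage 1: overshoot 14 dB → 14/3.5 = 4 dB → -28 dB; +4 dB make-up → -24 dB.
Stage 2: below threshold (-24 ≤ -17); passes unchanged; output -24 dB.
Stage 3: overshoot 21 dB → 21/6 = 3.5 dB → -41.5 dB; +8 dB make-up → -33.5 dB.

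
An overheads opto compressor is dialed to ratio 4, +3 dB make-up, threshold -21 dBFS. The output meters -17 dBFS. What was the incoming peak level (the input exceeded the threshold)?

Stripping the +3 dB make-up gives -20 dBFS at the gain stage.
Post-compression overshoot = -20 − (-21) = 1 dB.
Undo the ratio: input overshoot = 1 × 4 = 4 dB, giving input = -17 dBFS.

-17 dBFS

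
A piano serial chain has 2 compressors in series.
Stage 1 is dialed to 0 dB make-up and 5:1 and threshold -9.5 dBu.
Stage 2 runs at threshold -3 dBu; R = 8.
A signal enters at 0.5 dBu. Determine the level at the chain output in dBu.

Stage 1: 10 dB above -9.5 dBu, reduced 5:1 to 2 dB above → -7.5 dBu.
Stage 2: below threshold (-7.5 ≤ -3); passes unchanged; output -7.5 dBu.

-7.5 dBu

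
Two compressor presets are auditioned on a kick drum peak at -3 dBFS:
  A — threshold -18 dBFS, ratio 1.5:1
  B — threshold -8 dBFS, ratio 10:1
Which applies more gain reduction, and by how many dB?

A: overshoot 15 dB → output overshoot 10 dB → GR 5 dB.
B: overshoot 5 dB → output overshoot 0.5 dB → GR 4.5 dB.
A reduces 0.5 dB more.

A, by 0.5 dB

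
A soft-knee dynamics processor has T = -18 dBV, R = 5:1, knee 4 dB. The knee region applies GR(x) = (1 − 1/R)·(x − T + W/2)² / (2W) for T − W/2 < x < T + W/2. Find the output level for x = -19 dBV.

-19.1 dBV

x − T + W/2 = -19 − (-18) + 2 = 1.
GR = (1 − 1/5) × 1² / 8 = 0.8 × 1 / 8 = 0.1 dB.
Output = -19 − 0.1 = -19.1 dBV.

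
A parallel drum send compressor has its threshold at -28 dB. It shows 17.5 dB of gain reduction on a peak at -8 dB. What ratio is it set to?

8:1

Input overshoot = -8 − (-28) = 20 dB.
Output overshoot = 20 − 17.5 = 2.5 dB.
Ratio = input overshoot / output overshoot = 20 / 2.5 = 8.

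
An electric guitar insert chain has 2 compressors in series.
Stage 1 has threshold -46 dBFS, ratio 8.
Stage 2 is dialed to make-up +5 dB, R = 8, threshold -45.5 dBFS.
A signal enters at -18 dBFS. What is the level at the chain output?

-40.125 dBFS

Stage 1: -18 dBFS is 28 dB over -46 dBFS; at 8:1 that becomes 3.5 dB over, giving -42.5 dBFS.
Stage 2: 3 dB above -45.5 dBFS, reduced 8:1 to 0.375 dB above → -45.125 dBFS; +5 dB make-up → -40.125 dBFS.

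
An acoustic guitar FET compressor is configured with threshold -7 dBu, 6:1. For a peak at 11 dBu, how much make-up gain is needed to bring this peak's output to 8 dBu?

12 dB

The peak compresses to -7 + 18/6 = -4 dBu.
To reach 8 dBu requires 8 − (-4) = 12 dB of make-up.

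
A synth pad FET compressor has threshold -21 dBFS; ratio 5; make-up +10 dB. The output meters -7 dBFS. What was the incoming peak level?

-1 dBFS

Remove make-up: -7 − 10 = -17 dBFS.
The compressed level sits -17 − (-21) = 4 dB over threshold.
Undo the ratio: input overshoot = 4 × 5 = 20 dB, giving input = -1 dBFS.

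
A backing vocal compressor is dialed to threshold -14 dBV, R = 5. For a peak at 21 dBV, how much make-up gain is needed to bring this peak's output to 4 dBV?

11 dB

The peak compresses to -14 + 35/5 = -7 dBV.
To reach 4 dBV requires 4 − (-7) = 11 dB of make-up.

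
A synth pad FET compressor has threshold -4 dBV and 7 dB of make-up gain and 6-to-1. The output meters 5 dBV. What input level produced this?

8 dBV

Stripping the +7 dB make-up gives -2 dBV at the gain stage.
That's 2 dB above the -4 dBV threshold.
Before 6:1 compression the overshoot was 2 × 6 = 12 dB, so input = -4 + 12 = 8 dBV.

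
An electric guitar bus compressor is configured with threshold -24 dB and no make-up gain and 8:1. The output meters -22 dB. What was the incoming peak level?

-8 dB

The compressed level sits -22 − (-24) = 2 dB over threshold.
Before 8:1 compression the overshoot was 2 × 8 = 16 dB, so input = -24 + 16 = -8 dB.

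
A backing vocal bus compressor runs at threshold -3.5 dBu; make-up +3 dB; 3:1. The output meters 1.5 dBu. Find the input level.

Remove make-up: 1.5 − 3 = -1.5 dBu.
The compressed level sits -1.5 − (-3.5) = 2 dB over threshold.
Input overshoot = R × output overshoot = 6 dB → input = -3.5 + 6 = 2.5 dBu.

2.5 dBu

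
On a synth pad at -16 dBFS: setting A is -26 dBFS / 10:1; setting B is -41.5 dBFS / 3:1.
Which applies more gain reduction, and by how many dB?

A: 10 dB over, compressed to 1 dB over, so 9 dB of GR.
B: 25.5 dB over, compressed to 8.5 dB over, so 17 dB of GR.
B reduces 8 dB more.

B, by 8 dB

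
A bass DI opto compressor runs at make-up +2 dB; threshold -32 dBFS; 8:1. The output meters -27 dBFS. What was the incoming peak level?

Remove make-up: -27 − 2 = -29 dBFS.
That's 3 dB above the -32 dBFS threshold.
Input overshoot = R × output overshoot = 24 dB → input = -32 + 24 = -8 dBFS.

-8 dBFS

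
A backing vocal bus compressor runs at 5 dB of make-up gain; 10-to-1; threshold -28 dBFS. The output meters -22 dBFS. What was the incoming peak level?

-18 dBFS

Before make-up, the level was -22 − 5 = -27 dBFS.
That's 1 dB above the -28 dBFS threshold.
Undo the ratio: input overshoot = 1 × 10 = 10 dB, giving input = -18 dBFS.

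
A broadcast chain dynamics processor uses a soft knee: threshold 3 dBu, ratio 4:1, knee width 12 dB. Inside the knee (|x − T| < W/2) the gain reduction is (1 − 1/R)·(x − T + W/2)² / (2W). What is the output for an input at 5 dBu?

3 dBu

x − T + W/2 = 5 − 3 + 6 = 8.
GR = (1 − 1/4) × 8² / 24 = 0.75 × 64 / 24 = 2 dB.
Output = 5 − 2 = 3 dBu.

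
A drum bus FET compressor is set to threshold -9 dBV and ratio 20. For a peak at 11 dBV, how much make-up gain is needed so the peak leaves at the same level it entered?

The peak compresses to -9 + 20/20 = -8 dBV.
To reach 11 dBV requires 11 − (-8) = 19 dB of make-up.

19 dB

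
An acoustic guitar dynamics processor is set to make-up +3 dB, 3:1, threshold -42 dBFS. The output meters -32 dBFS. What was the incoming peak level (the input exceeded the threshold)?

Stripping the +3 dB make-up gives -35 dBFS at the gain stage.
Post-compression overshoot = -35 − (-42) = 7 dB.
Input overshoot = R × output overshoot = 21 dB → input = -42 + 21 = -21 dBFS.

-21 dBFS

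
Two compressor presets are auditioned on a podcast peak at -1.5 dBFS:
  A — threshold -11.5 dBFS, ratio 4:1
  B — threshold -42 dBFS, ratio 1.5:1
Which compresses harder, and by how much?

A: GR = 10 − 10/4 = 7.5 dB.
B: GR = 40.5 − 40.5/1.5 = 13.5 dB.
Difference: 6 dB in favour of B.

B, by 6 dB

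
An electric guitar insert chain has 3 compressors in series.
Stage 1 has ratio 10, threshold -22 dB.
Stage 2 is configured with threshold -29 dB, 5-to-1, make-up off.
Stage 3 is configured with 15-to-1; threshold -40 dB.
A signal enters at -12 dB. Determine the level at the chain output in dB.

Stage 1: -12 dB is 10 dB over -22 dB; at 10:1 that becomes 1 dB over, giving -21 dB.
Stage 2: -21 dB is 8 dB over -29 dB; at 5:1 that becomes 1.6 dB over, giving -27.4 dB.
Stage 3: 12.6 dB above -40 dB, reduced 15:1 to 0.84 dB above → -39.16 dB.

-39.16 dB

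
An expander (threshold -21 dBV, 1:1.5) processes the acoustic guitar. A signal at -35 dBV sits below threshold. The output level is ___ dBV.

-42 dBV

The input is 14 dB below the -21 dBV threshold.
A 1:1.5 expander multiplies undershoot by 1.5: 14 × 1.5 = 21 dB below threshold.
Output = -21 − 21 = -42 dBV.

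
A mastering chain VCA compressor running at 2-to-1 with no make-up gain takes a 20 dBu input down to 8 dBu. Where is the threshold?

-4 dBu

Let T be the threshold. Output overshoot = (input overshoot)/R, so 8 − T = (20 − T)/2.
2·(8 − T) = 20 − T → 1·T = 16 − 20 = -4.
T = -4/1 = -4 dBu.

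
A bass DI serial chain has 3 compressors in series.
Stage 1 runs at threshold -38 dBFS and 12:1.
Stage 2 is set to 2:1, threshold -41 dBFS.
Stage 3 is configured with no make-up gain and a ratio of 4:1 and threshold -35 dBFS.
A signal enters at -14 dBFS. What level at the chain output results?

Stage 1: overshoot 24 dB → 24/12 = 2 dB → -36 dBFS.
Stage 2: 5 dB above -41 dBFS, reduced 2:1 to 2.5 dB above → -38.5 dBFS.
Stage 3: -38.5 dBFS is at or below the -35 dBFS threshold — no compression; output -38.5 dBFS.

-38.5 dBFS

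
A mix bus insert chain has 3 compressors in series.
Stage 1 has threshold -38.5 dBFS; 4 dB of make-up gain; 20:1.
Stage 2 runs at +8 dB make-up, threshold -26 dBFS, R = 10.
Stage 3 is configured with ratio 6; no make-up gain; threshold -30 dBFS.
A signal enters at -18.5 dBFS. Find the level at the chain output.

Stage 1: -18.5 dBFS is 20 dB over -38.5 dBFS; at 20:1 that becomes 1 dB over, giving -37.5 dBFS; +4 dB make-up → -33.5 dBFS.
Stage 2: below threshold (-33.5 ≤ -26); passes unchanged; make-up brings it to -25.5 dBFS.
Stage 3: 4.5 dB above -30 dBFS, reduced 6:1 to 0.75 dB above → -29.25 dBFS.

-29.25 dBFS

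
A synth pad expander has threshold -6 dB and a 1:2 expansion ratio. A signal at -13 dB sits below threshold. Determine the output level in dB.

The input is 7 dB below the -6 dB threshold.
A 1:2 expander multiplies undershoot by 2: 7 × 2 = 14 dB below threshold.
Output = -6 − 14 = -20 dB.

-20 dB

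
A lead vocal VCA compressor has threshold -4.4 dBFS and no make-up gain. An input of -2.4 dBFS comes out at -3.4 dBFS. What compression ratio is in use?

2:1

Input overshoot = -2.4 − (-4.4) = 2 dB; output overshoot = -3.4 − (-4.4) = 1 dB.
Ratio = 2 / 1 = 2.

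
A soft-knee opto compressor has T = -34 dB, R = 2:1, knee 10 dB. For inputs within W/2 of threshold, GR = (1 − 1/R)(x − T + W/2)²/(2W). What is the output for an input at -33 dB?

-33.9 dB

x − T + W/2 = -33 − (-34) + 5 = 6.
GR = (1 − 1/2) × 6² / 20 = 0.5 × 36 / 20 = 0.9 dB.
Output = -33 − 0.9 = -33.9 dB.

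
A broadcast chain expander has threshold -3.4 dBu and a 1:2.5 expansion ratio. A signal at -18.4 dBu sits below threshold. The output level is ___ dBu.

Undershoot = (-3.4) − (-18.4) = 15 dB.
At 1:2.5, that expands to 37.5 dB under threshold.
Output = -3.4 − 37.5 = -40.9 dBu.

-40.9 dBu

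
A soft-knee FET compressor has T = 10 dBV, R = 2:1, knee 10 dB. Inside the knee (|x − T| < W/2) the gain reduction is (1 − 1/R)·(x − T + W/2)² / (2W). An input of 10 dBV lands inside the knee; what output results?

9.375 dBV

x − T + W/2 = 10 − 10 + 5 = 5.
GR = (1 − 1/2) × 5² / 20 = 0.5 × 25 / 20 = 0.625 dB.
Output = 10 − 0.625 = 9.375 dBV.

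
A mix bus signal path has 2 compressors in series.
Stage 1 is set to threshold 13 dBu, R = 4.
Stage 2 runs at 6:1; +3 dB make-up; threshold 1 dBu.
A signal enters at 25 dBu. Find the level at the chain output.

6.5 dBu

Stage 1: 12 dB above 13 dBu, reduced 4:1 to 3 dB above → 16 dBu.
Stage 2: 15 dB above 1 dBu, reduced 6:1 to 2.5 dB above → 3.5 dBu; +3 dB make-up → 6.5 dBu.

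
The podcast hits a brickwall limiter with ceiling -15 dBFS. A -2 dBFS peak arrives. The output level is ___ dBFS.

-15 dBFS

The limiter clamps the peak to its -15 dBFS ceiling.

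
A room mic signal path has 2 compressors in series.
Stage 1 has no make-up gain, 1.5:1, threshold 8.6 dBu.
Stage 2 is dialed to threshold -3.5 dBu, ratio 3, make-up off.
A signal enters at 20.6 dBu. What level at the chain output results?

Stage 1: 20.6 dBu is 12 dB over 8.6 dBu; at 1.5:1 that becomes 8 dB over, giving 16.6 dBu.
Stage 2: 20.1 dB above -3.5 dBu, reduced 3:1 to 6.7 dB above → 3.2 dBu.

3.2 dBu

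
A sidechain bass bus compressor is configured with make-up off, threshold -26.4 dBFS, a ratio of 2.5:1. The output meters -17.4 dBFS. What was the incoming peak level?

The compressed level sits -17.4 − (-26.4) = 9 dB over threshold.
Input overshoot = R × output overshoot = 22.5 dB → input = -26.4 + 22.5 = -3.9 dBFS.

-3.9 dBFS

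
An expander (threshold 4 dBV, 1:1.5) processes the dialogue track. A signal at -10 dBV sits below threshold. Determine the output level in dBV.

Below threshold, a 1:1.5 expander applies gain = (1.5−1)×(T − x) of attenuation.
(1.5−1) × 14 = 7 dB, so output = -10 − 7 = -17 dBV.

-17 dBV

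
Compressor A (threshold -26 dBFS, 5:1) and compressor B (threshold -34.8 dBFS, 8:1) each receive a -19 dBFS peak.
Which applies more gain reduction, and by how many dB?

A: 7 dB over, compressed to 1.4 dB over, so 5.6 dB of GR.
B: 15.8 dB over, compressed to 1.975 dB over, so 13.825 dB of GR.
Difference: 8.225 dB in favour of B.

B, by 8.225 dB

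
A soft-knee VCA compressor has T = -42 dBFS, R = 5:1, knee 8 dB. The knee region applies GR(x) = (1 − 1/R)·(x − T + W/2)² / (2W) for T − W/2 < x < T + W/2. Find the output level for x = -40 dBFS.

x − T + W/2 = -40 − (-42) + 4 = 6.
GR = (1 − 1/5) × 6² / 16 = 0.8 × 36 / 16 = 1.8 dB.
Output = -40 − 1.8 = -41.8 dBFS.

-41.8 dBFS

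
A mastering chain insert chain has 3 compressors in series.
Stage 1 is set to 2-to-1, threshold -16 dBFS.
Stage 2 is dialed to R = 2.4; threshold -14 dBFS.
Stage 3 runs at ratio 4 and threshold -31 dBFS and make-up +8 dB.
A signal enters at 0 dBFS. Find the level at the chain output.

-18.125 dBFS

Stage 1: 0 dBFS is 16 dB over -16 dBFS; at 2:1 that becomes 8 dB over, giving -8 dBFS.
Stage 2: overshoot 6 dB → 6/2.4 = 2.5 dB → -11.5 dBFS.
Stage 3: overshoot 19.5 dB → 19.5/4 = 4.875 dB → -26.125 dBFS; +8 dB make-up → -18.125 dBFS.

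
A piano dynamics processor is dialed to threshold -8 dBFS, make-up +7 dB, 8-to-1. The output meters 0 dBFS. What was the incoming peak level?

Before make-up, the level was 0 − 7 = -7 dBFS.
Post-compression overshoot = -7 − (-8) = 1 dB.
Undo the ratio: input overshoot = 1 × 8 = 8 dB, giving input = 0 dBFS.

0 dBFS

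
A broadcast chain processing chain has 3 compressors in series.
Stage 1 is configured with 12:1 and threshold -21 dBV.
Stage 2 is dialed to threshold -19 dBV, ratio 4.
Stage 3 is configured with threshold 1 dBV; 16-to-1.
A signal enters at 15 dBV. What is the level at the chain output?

-18.75 dBV

Stage 1: 15 dBV is 36 dB over -21 dBV; at 12:1 that becomes 3 dB over, giving -18 dBV.
Stage 2: overshoot 1 dB → 1/4 = 0.25 dB → -18.75 dBV.
Stage 3: -18.75 dBV is at or below the 1 dBV threshold — no compression; output -18.75 dBV.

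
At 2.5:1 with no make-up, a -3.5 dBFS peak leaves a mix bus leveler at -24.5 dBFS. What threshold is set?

-38.5 dBFS

Let T be the threshold. Output overshoot = (input overshoot)/R, so -24.5 − T = (-3.5 − T)/2.5.
2.5·(-24.5 − T) = -3.5 − T → 1.5·T = -61.25 − (-3.5) = -57.75.
T = -57.75/1.5 = -38.5 dBFS.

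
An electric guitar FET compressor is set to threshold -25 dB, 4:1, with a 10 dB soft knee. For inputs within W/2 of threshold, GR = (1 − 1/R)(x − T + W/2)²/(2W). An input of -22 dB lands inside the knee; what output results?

x − T + W/2 = -22 − (-25) + 5 = 8.
GR = (1 − 1/4) × 8² / 20 = 0.75 × 64 / 20 = 2.4 dB.
Output = -22 − 2.4 = -24.4 dB.

-24.4 dB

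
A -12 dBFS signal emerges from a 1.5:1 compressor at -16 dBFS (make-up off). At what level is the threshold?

Gain reduction = -12 − (-16) = 4 dB; output overshoot = GR / (R − 1) = 4 / 0.5 = 8 dB.
Threshold = output − output overshoot = -16 − 8 = -24 dBFS.

-24 dBFS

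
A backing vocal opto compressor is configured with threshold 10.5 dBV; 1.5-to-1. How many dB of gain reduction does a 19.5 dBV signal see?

3 dB

The signal is 9 dB above threshold.
At 1.5:1, output sits 9/1.5 = 6 dB above threshold.
GR = overshoot in − overshoot out = 9 − 6 = 3 dB.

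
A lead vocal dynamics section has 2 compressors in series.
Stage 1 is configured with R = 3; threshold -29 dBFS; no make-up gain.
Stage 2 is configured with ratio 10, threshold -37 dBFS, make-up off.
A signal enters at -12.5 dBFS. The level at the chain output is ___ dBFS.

-35.65 dBFS

Stage 1: 16.5 dB above -29 dBFS, reduced 3:1 to 5.5 dB above → -23.5 dBFS.
Stage 2: 13.5 dB above -37 dBFS, reduced 10:1 to 1.35 dB above → -35.65 dBFS.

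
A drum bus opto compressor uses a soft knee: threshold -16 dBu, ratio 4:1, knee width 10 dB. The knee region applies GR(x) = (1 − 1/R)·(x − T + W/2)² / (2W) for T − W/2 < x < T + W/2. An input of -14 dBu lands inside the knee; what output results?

x − T + W/2 = -14 − (-16) + 5 = 7.
GR = (1 − 1/4) × 7² / 20 = 0.75 × 49 / 20 = 1.8375 dB.
Output = -14 − 1.8375 = -15.8375 dBu.

-15.8375 dBu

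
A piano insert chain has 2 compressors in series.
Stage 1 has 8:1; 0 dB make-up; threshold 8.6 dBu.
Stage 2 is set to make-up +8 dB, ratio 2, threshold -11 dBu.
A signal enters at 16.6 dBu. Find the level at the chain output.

7.3 dBu

Stage 1: 16.6 dBu is 8 dB over 8.6 dBu; at 8:1 that becomes 1 dB over, giving 9.6 dBu.
Stage 2: 9.6 dBu is 20.6 dB over -11 dBu; at 2:1 that becomes 10.3 dB over, giving -0.7 dBu; +8 dB make-up → 7.3 dBu.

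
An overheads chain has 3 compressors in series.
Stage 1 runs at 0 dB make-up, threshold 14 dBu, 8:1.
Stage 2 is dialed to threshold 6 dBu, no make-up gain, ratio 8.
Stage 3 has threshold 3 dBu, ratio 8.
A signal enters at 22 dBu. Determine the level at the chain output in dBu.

3.515625 dBu

Stage 1: overshoot 8 dB → 8/8 = 1 dB → 15 dBu.
Stage 2: 9 dB above 6 dBu, reduced 8:1 to 1.125 dB above → 7.125 dBu.
Stage 3: 7.125 dBu is 4.125 dB over 3 dBu; at 8:1 that becomes 0.515625 dB over, giving 3.515625 dBu.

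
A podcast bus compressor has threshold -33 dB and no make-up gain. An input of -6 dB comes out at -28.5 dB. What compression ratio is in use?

6:1

Input overshoot = -6 − (-33) = 27 dB; output overshoot = -28.5 − (-33) = 4.5 dB.
Ratio = 27 / 4.5 = 6.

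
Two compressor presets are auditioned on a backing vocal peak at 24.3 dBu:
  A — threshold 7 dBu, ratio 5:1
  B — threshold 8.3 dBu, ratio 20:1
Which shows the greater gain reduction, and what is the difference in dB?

B, by 1.36 dB

A: GR = 17.3 − 17.3/5 = 13.84 dB.
B: GR = 16 − 16/20 = 15.2 dB.
B reduces 1.36 dB more.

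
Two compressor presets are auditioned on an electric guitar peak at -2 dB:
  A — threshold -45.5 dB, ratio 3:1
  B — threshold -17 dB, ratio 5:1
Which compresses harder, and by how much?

A: overshoot 43.5 dB → output overshoot 14.5 dB → GR 29 dB.
B: overshoot 15 dB → output overshoot 3 dB → GR 12 dB.
A reduces 17 dB more.

A, by 17 dB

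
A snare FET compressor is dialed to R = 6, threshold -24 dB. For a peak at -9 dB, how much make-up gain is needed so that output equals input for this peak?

Without make-up, output = threshold + overshoot/6 = -24 + 2.5 = -21.5 dB.
Gap to target: 12.5 dB.

12.5 dB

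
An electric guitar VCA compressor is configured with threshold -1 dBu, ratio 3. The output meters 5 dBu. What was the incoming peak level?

Post-compression overshoot = 5 − (-1) = 6 dB.
Undo the ratio: input overshoot = 6 × 3 = 18 dB, giving input = 17 dBu.

17 dBu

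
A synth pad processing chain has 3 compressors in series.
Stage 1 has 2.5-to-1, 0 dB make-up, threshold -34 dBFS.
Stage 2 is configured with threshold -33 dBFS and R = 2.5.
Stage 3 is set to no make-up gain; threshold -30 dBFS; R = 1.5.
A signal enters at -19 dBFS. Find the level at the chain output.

-31 dBFS

Stage 1: overshoot 15 dB → 15/2.5 = 6 dB → -28 dBFS.
Stage 2: -28 dBFS is 5 dB over -33 dBFS; at 2.5:1 that becomes 2 dB over, giving -31 dBFS.
Stage 3: -31 dBFS is at or below the -30 dBFS threshold — no compression; output -31 dBFS.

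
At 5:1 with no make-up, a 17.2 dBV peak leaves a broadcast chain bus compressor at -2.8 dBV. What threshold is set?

Input is 25 dB above T (since output overshoot × R = input overshoot: (-2.8 − T)·5 = 17.2 − T gives T = -7.8 dBV).
Check: -7.8 + (17.2 − (-7.8))/5 = -7.8 + 5 = -2.8 dBV. ✓

-7.8 dBV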